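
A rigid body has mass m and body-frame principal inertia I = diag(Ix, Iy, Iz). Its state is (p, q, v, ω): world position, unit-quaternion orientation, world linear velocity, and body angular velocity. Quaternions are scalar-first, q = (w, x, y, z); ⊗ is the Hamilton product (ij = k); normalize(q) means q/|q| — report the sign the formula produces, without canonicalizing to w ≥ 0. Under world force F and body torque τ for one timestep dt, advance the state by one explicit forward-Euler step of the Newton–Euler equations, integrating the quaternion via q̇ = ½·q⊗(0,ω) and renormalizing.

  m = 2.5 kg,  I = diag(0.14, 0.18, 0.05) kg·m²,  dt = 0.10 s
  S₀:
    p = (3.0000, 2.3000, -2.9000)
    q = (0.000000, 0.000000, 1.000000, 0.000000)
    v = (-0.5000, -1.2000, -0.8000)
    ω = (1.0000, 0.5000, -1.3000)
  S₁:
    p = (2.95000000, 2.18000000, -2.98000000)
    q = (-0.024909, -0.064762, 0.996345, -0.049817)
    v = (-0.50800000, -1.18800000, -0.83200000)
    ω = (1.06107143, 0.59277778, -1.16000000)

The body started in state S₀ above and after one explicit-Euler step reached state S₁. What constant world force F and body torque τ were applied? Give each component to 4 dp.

ω₁ − ω₀ = (0.06107143, 0.09277778, 0.14000000)
applied torque τ = (0.1700, 0.0500, 0.0900)
v₁ − v₀ = (-0.00800000, 0.01200000, -0.03200000)
applied force F = (-0.2000, 0.3000, -0.8000)

F = (-0.2000, 0.3000, -0.8000)
τ = (0.1700, 0.0500, 0.0900)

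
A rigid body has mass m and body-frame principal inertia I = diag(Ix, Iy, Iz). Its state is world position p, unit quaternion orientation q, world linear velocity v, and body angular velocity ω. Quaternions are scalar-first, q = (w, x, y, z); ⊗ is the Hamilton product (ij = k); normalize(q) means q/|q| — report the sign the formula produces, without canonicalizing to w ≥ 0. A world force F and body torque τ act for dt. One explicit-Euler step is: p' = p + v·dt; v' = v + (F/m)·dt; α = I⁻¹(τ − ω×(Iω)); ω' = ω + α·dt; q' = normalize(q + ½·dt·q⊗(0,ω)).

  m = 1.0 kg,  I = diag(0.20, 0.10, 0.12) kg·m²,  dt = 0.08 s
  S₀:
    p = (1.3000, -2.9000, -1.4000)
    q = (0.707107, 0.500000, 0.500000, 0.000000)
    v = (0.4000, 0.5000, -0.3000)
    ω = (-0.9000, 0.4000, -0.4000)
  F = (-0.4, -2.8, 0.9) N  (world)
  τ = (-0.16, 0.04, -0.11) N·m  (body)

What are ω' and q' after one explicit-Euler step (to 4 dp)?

ω' = (-0.9627, 0.4090, -0.4973)
q' = (0.7165, 0.4661, 0.5188, 0.0147)

ω×(Iω) gyroscopic = (-0.0032, 0.0288, 0.0360)
(τ − ω×Iω)/I = (-0.7840, 0.1120, -1.2167)
new body rate ω' = (-0.9627, 0.4090, -0.4973)
Hamilton product q⊗(0,ω) = (0.2500000, -0.8363963, 0.4828428, 0.3671572)
q' = normalize(q + ½dt·q⊗(0,ω)) = (0.7165, 0.4661, 0.5188, 0.0147)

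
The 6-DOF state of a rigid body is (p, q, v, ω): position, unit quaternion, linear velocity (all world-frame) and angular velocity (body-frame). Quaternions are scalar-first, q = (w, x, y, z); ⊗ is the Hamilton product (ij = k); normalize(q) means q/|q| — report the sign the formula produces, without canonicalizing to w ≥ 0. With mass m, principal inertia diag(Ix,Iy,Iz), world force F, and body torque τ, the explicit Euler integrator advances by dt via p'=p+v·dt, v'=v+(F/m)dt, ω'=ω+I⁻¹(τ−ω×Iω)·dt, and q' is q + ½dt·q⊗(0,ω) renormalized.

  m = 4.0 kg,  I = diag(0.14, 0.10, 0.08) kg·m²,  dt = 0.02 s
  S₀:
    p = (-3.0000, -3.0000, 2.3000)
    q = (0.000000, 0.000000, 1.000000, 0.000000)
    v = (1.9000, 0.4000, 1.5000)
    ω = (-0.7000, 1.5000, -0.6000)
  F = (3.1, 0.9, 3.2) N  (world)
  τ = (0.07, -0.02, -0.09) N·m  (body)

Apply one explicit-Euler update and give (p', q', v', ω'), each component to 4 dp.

a = F/m = (0.7750, 0.2250, 0.8000)
p + v·dt = (-2.9620, -2.9920, 2.3300)
new velocity v' = (1.9155, 0.4045, 1.5160)
angular accel α = (0.3714, -0.4520, -1.6500)
ω + α·dt = (-0.6926, 1.4910, -0.6330)
2q̇ = q⊗(0,ω) = (-1.5000000, -0.6000000, 0.0000000, 0.7000000)
updated quaternion q' = (-0.0150, -0.0060, 0.9998, 0.0070)

p' = (-2.9620, -2.9920, 2.3300)
q' = (-0.0150, -0.0060, 0.9998, 0.0070)
v' = (1.9155, 0.4045, 1.5160)
ω' = (-0.6926, 1.4910, -0.6330)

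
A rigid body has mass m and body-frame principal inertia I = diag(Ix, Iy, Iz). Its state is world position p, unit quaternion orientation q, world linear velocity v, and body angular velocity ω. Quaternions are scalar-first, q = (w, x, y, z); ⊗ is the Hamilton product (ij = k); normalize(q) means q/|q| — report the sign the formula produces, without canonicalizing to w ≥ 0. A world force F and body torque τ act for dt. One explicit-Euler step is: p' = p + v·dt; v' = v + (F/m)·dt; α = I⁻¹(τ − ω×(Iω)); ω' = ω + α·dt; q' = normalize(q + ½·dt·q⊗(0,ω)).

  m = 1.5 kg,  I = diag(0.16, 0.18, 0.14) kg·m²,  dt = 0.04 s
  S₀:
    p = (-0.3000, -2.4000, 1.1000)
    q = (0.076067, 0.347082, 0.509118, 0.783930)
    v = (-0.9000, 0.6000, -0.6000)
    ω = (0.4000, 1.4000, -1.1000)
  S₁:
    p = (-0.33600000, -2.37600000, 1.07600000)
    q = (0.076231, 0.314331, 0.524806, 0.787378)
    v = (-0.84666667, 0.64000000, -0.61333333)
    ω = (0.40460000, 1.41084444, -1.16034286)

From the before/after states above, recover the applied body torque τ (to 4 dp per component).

τ = (0.0800, 0.0400, -0.2000)

ω₁ − ω₀ = (0.00460000, 0.01084444, -0.06034286)
I·α + gyro = (0.0800, 0.0400, -0.2000)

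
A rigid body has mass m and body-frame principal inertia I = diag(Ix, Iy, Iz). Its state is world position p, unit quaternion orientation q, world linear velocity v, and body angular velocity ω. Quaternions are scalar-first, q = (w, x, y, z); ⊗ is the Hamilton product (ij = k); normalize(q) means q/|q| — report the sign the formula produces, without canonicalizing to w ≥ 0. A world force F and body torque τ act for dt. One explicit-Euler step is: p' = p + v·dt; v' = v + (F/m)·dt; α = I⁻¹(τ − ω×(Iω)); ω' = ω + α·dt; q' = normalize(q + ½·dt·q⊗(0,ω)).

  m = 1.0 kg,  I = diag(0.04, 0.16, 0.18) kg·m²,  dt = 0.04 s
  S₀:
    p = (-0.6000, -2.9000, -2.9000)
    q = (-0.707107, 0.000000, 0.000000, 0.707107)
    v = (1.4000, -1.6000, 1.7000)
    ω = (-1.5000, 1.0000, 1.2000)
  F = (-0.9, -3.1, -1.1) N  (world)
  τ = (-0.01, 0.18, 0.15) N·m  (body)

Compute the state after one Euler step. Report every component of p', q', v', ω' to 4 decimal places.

p + v·dt = (-0.5440, -2.9640, -2.8320)
v' = v + a·dt = (1.3640, -1.7240, 1.6560)
(τ − ω×Iω)/I = (-0.8500, -0.4500, 1.8333)
ω' = ω + α·dt = (-1.5340, 0.9820, 1.2733)
q⊗(0,ω) = (-0.8485284, 0.3535535, -1.7677675, -0.8485284)
q' = normalize(q + ½dt·q⊗(0,ω)) = (-0.7234, 0.0071, -0.0353, 0.6895)

p' = (-0.5440, -2.9640, -2.8320)
q' = (-0.7234, 0.0071, -0.0353, 0.6895)
v' = (1.3640, -1.7240, 1.6560)
ω' = (-1.5340, 0.9820, 1.2733)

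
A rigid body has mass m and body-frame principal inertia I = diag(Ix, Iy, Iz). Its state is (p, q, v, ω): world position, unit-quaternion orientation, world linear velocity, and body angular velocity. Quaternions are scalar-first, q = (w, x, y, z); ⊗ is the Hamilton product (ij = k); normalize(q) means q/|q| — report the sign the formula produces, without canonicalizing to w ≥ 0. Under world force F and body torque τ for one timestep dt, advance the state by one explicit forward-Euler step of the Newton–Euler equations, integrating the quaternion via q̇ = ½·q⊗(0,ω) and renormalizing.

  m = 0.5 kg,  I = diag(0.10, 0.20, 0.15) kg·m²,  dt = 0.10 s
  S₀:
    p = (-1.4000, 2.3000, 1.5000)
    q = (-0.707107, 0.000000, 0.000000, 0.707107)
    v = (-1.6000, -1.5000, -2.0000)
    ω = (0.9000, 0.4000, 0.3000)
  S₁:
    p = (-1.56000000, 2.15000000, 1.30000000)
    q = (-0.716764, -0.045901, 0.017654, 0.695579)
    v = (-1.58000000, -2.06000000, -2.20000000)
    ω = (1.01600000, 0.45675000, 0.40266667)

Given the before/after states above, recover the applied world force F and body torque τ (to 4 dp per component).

v₁ − v₀ = (0.02000000, -0.56000000, -0.20000000)
F = m·Δv/dt = (0.1000, -2.8000, -1.0000)
Δω = ω₁−ω₀ = (0.11600000, 0.05675000, 0.10266667)
gyro term ω₀×Iω₀ = (-0.0060, -0.0135, 0.0360)
I·α + gyro = (0.1100, 0.1000, 0.1900)

F = (0.1000, -2.8000, -1.0000)
τ = (0.1100, 0.1000, 0.1900)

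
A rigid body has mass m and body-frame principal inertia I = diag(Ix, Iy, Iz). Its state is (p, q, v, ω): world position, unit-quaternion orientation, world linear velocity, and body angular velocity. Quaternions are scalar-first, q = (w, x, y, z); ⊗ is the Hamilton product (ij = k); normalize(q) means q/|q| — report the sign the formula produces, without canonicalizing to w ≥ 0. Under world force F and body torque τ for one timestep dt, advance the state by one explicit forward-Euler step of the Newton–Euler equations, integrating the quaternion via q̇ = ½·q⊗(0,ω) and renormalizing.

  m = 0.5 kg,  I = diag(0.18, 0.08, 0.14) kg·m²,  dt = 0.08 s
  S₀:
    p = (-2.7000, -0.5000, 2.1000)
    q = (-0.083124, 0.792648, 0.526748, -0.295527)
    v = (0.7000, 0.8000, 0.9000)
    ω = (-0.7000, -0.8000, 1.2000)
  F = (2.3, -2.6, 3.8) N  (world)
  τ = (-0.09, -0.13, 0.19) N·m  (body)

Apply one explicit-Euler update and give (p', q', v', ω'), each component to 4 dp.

a = F/m = (4.6000, -5.2000, 7.6000)
new position p' = (-2.6440, -0.4360, 2.1720)
v + (F/m)dt = (1.0680, 0.3840, 1.5080)
ω×(Iω) gyroscopic = (-0.0576, -0.0336, -0.0560)
(τ − ω×Iω)/I = (-0.1800, -1.2050, 1.7571)
ω' = ω + α·dt = (-0.7144, -0.8964, 1.3406)
q⊗(0,ω) = (1.3308844, 0.4538628, -0.6778095, -0.3651436)
updated quaternion q' = (-0.0298, 0.8091, 0.4986, -0.3095)

p' = (-2.6440, -0.4360, 2.1720)
q' = (-0.0298, 0.8091, 0.4986, -0.3095)
v' = (1.0680, 0.3840, 1.5080)
ω' = (-0.7144, -0.8964, 1.3406)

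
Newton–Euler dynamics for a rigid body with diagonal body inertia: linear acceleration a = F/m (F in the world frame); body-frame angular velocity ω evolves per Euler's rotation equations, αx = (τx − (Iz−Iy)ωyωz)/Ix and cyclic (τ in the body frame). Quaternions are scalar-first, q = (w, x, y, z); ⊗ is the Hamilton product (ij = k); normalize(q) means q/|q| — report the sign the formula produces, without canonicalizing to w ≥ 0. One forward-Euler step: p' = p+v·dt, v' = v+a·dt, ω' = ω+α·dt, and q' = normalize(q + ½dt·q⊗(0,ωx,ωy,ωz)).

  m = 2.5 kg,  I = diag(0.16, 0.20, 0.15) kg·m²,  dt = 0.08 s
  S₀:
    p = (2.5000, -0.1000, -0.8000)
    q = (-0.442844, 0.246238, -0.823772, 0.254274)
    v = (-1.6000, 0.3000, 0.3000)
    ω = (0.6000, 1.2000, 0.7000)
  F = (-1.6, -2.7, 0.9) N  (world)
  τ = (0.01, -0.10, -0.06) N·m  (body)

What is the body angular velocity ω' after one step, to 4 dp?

ω×(Iω) gyroscopic = (-0.0420, 0.0042, 0.0288)
angular accel α = (0.3250, -0.5210, -0.5920)
ω + α·dt = (0.6260, 1.1583, 0.6526)

ω' = (0.6260, 1.1583, 0.6526)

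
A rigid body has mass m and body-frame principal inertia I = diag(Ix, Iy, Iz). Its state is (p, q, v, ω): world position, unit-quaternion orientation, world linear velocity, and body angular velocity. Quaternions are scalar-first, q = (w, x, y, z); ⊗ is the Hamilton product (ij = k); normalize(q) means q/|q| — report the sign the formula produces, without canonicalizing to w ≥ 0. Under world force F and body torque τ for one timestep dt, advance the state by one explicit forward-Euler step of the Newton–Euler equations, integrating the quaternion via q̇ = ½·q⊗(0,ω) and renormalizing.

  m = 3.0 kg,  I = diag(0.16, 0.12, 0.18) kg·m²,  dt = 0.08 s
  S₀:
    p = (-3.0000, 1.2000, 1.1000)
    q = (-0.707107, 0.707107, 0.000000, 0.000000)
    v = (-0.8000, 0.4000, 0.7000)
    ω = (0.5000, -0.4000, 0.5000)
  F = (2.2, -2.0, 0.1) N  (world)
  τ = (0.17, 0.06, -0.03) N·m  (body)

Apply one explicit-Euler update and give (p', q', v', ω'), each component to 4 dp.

angular accel α = (1.1375, 0.5417, -0.2111)
ω' = ω + α·dt = (0.5910, -0.3567, 0.4831)
2q̇ = q⊗(0,ω) = (-0.3535535, -0.3535535, -0.0707107, -0.6363963)
q + ½dt·q⊗(0,ω), renormalized = (-0.7209, 0.6926, -0.0028, -0.0254)
p' = p + v·dt = (-3.0640, 1.2320, 1.1560)
new velocity v' = (-0.7413, 0.3467, 0.7027)

p' = (-3.0640, 1.2320, 1.1560)
q' = (-0.7209, 0.6926, -0.0028, -0.0254)
v' = (-0.7413, 0.3467, 0.7027)
ω' = (0.5910, -0.3567, 0.4831)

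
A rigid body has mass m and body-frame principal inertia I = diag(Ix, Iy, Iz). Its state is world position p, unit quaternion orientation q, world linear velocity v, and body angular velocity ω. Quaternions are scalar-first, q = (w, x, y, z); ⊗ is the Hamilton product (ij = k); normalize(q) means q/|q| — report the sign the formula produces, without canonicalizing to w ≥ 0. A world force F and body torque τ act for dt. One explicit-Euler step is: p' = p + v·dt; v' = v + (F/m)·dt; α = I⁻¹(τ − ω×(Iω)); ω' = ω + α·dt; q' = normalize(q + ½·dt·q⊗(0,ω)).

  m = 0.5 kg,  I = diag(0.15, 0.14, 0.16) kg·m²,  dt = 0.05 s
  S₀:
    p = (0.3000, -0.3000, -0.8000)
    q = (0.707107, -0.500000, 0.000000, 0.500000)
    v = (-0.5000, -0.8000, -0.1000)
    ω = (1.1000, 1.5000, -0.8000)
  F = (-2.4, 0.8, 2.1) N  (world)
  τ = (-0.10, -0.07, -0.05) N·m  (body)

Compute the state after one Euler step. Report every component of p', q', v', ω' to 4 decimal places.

gyro term ω×Iω = (-0.0240, 0.0088, -0.0165)
α = I⁻¹(τ − ω×Iω) = (-0.5067, -0.5629, -0.2094)
new body rate ω' = (1.0747, 1.4719, -0.8105)
q⊗(0,ω) = (0.9500000, 0.0278177, 1.2106605, -1.3156856)
q' = normalize(q + ½dt·q⊗(0,ω)) = (0.7299, -0.4987, 0.0302, 0.4665)
new position p' = (0.2750, -0.3400, -0.8050)
v' = v + a·dt = (-0.7400, -0.7200, 0.1100)

p' = (0.2750, -0.3400, -0.8050)
q' = (0.7299, -0.4987, 0.0302, 0.4665)
v' = (-0.7400, -0.7200, 0.1100)
ω' = (1.0747, 1.4719, -0.8105)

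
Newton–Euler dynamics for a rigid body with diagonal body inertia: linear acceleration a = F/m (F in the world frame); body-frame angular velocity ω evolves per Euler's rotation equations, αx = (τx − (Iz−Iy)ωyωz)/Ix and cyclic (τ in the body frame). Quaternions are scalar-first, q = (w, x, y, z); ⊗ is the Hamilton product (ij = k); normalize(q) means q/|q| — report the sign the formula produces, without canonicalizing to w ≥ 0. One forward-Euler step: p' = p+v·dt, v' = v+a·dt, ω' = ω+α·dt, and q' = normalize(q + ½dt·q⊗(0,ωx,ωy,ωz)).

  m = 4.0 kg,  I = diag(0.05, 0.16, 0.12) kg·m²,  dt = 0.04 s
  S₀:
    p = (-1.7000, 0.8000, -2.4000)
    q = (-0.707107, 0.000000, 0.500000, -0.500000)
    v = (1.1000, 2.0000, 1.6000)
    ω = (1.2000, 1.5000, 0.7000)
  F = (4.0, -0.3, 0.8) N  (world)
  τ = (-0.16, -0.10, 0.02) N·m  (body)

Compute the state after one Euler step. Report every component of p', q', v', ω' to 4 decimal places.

p' = (-1.6560, 0.8800, -2.3360)
q' = (-0.7145, 0.0050, 0.4664, -0.5215)
v' = (1.1400, 1.9970, 1.6080)
ω' = (1.1056, 1.4897, 0.6407)

precession coupling ω×(Iω) = (-0.0420, -0.0588, 0.1980)
(τ − ω×Iω)/I = (-2.3600, -0.2575, -1.4833)
new body rate ω' = (1.1056, 1.4897, 0.6407)
Hamilton product q⊗(0,ω) = (-0.4000000, 0.2514716, -1.6606605, -1.0949749)
q + ½dt·q⊗(0,ω), renormalized = (-0.7145, 0.0050, 0.4664, -0.5215)
a = F/m = (1.0000, -0.0750, 0.2000)
p + v·dt = (-1.6560, 0.8800, -2.3360)
v + (F/m)dt = (1.1400, 1.9970, 1.6080)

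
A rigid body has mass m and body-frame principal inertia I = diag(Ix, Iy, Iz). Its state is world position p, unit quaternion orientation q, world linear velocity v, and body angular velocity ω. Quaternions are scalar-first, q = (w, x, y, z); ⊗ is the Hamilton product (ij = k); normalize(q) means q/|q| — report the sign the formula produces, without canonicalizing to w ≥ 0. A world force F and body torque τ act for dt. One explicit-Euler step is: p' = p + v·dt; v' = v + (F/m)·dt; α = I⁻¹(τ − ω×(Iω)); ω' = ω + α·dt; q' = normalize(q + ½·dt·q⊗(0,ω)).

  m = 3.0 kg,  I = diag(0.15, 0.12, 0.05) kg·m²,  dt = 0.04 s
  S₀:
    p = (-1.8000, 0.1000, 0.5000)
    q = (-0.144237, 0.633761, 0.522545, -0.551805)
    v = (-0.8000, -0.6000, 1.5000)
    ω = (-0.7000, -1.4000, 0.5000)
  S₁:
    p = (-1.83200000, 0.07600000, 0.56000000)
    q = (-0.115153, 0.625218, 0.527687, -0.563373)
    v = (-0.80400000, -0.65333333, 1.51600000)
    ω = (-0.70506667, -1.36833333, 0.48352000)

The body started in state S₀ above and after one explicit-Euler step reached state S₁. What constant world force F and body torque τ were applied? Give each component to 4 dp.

ω₁ − ω₀ = (-0.00506667, 0.03166667, -0.01648000)
gyro term ω₀×Iω₀ = (0.0490, -0.0350, -0.0294)
I·α + gyro = (0.0300, 0.0600, -0.0500)
Δv = v₁−v₀ = (-0.00400000, -0.05333333, 0.01600000)
F = m·Δv/dt = (-0.3000, -4.0000, 1.2000)

F = (-0.3000, -4.0000, 1.2000)
τ = (0.0300, 0.0600, -0.0500)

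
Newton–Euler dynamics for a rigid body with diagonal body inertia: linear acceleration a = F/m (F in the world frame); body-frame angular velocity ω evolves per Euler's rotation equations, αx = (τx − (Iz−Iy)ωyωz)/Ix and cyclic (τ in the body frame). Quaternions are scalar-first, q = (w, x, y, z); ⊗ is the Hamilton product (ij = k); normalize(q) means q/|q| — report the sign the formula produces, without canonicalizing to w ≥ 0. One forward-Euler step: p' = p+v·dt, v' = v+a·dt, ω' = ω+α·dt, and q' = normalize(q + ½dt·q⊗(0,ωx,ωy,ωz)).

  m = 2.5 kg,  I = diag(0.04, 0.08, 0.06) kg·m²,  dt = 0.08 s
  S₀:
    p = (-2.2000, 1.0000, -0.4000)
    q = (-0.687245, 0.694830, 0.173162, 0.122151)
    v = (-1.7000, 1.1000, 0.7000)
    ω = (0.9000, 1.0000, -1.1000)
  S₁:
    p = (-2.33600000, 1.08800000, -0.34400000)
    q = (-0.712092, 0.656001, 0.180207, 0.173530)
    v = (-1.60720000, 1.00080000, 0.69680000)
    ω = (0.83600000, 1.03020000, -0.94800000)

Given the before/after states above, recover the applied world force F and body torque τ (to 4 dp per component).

F = (2.9000, -3.1000, -0.1000)
τ = (-0.0100, 0.0500, 0.1500)

ω₁ − ω₀ = (-0.06400000, 0.03020000, 0.15200000)
I·α + gyro = (-0.0100, 0.0500, 0.1500)
Δv = v₁−v₀ = (0.09280000, -0.09920000, -0.00320000)
m·(v₁−v₀)/dt = (2.9000, -3.1000, -0.1000)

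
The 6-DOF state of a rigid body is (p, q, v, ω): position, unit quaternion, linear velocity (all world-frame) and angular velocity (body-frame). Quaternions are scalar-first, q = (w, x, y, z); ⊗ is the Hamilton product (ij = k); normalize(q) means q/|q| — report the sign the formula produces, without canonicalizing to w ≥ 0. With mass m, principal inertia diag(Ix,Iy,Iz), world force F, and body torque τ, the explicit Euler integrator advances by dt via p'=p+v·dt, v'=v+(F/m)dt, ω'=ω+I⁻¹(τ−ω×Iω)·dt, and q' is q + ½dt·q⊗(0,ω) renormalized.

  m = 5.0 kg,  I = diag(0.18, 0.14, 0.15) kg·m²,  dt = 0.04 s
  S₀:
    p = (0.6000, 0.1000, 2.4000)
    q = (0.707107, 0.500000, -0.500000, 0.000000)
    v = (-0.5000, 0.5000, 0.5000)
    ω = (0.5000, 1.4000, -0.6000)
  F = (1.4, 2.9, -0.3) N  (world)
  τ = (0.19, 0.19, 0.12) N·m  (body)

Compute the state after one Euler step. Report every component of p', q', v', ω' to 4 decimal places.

p' = (0.5800, 0.1200, 2.4200)
q' = (0.7157, 0.5128, -0.4740, 0.0105)
v' = (-0.4888, 0.5232, 0.4976)
ω' = (0.5441, 1.4569, -0.5605)

ω×(Iω) gyroscopic = (-0.0084, -0.0090, -0.0280)
α = I⁻¹(τ − ω×Iω) = (1.1022, 1.4214, 0.9867)
new body rate ω' = (0.5441, 1.4569, -0.5605)
q⊗(0,ω) = (0.4500000, 0.6535535, 1.2899498, 0.5257358)
updated quaternion q' = (0.7157, 0.5128, -0.4740, 0.0105)
p + v·dt = (0.5800, 0.1200, 2.4200)
new velocity v' = (-0.4888, 0.5232, 0.4976)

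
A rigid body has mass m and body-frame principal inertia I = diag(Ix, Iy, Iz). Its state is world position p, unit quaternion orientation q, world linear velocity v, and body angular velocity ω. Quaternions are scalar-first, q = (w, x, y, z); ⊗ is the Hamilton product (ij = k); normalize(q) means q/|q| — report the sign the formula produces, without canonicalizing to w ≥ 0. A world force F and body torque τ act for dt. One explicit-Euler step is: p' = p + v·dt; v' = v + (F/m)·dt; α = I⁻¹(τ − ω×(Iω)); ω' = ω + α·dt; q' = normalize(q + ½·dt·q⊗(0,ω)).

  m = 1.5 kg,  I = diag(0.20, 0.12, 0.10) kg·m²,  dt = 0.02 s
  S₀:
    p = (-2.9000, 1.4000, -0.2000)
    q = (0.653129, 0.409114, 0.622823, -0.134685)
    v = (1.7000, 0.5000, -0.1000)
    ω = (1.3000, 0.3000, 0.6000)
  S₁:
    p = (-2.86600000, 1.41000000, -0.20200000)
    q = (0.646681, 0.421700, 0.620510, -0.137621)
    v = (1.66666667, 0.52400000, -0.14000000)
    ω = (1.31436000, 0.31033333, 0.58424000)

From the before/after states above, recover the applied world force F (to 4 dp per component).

F = (-2.5000, 1.8000, -3.0000)

v₁ − v₀ = (-0.03333333, 0.02400000, -0.04000000)
m·(v₁−v₀)/dt = (-2.5000, 1.8000, -3.0000)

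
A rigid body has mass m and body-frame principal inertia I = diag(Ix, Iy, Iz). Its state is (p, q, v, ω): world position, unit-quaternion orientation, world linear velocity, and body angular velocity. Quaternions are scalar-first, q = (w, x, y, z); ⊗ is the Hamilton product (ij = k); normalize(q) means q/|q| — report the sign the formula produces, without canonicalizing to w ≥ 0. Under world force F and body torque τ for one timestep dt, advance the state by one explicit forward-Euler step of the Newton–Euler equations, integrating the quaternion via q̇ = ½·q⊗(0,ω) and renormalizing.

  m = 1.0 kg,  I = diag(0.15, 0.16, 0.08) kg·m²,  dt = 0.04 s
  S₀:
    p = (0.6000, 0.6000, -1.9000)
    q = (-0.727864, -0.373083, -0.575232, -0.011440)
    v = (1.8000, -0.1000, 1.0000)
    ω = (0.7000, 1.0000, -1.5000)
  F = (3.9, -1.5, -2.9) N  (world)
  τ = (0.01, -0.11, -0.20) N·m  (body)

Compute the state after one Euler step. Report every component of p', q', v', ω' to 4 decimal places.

p' = (0.6720, 0.5960, -1.8600)
q' = (-0.7109, -0.3655, -0.6007, 0.0110)
v' = (1.9560, -0.1600, 0.8840)
ω' = (0.6707, 0.9909, -1.6035)

gyro term ω×Iω = (0.1200, -0.0735, 0.0070)
(τ − ω×Iω)/I = (-0.7333, -0.2281, -2.5875)
ω' = ω + α·dt = (0.6707, 0.9909, -1.6035)
q⊗(0,ω) = (0.8192301, 0.3647832, -1.2954965, 1.1213754)
q' = normalize(q + ½dt·q⊗(0,ω)) = (-0.7109, -0.3655, -0.6007, 0.0110)
a = (3.9000, -1.5000, -2.9000)
new position p' = (0.6720, 0.5960, -1.8600)
new velocity v' = (1.9560, -0.1600, 0.8840)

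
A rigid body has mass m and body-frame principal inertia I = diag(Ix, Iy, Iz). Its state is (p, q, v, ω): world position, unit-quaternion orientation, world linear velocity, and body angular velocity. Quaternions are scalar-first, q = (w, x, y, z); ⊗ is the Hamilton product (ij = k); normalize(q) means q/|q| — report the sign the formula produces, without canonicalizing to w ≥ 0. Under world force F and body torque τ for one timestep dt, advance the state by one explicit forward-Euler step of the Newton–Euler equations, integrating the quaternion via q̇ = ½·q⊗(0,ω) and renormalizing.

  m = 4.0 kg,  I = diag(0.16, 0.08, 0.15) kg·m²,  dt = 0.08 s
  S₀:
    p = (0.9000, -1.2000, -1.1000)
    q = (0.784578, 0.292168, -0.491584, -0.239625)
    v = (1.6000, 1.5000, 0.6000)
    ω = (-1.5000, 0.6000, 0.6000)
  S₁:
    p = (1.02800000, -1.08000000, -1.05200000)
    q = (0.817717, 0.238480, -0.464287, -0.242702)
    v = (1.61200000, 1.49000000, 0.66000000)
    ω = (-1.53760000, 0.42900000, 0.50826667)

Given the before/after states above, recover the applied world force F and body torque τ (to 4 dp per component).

F = (0.6000, -0.5000, 3.0000)
τ = (-0.0500, -0.1800, -0.1000)

Δω = ω₁−ω₀ = (-0.03760000, -0.17100000, -0.09173333)
gyro term ω₀×Iω₀ = (0.0252, -0.0090, 0.0720)
applied torque τ = (-0.0500, -0.1800, -0.1000)
v₁ − v₀ = (0.01200000, -0.01000000, 0.06000000)
F = m·Δv/dt = (0.6000, -0.5000, 3.0000)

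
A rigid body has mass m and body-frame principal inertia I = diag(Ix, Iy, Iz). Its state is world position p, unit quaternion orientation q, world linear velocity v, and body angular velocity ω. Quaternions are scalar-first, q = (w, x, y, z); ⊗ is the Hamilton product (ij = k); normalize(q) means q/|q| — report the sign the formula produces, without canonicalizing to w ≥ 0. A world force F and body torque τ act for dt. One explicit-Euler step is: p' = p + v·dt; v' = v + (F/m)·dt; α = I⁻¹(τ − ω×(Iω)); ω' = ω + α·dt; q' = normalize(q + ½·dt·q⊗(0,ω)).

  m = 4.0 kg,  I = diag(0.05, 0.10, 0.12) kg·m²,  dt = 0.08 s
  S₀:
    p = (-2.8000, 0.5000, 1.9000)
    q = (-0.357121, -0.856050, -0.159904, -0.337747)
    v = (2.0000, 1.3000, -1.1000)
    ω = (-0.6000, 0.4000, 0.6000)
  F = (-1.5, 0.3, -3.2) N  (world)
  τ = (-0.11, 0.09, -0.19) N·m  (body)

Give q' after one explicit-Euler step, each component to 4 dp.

Hamilton product q⊗(0,ω) = (-0.2470202, 0.2534290, 0.5734298, -0.6526350)
q' = normalize(q + ½dt·q⊗(0,ω)) = (-0.3667, -0.8453, -0.1369, -0.3636)

q' = (-0.3667, -0.8453, -0.1369, -0.3636)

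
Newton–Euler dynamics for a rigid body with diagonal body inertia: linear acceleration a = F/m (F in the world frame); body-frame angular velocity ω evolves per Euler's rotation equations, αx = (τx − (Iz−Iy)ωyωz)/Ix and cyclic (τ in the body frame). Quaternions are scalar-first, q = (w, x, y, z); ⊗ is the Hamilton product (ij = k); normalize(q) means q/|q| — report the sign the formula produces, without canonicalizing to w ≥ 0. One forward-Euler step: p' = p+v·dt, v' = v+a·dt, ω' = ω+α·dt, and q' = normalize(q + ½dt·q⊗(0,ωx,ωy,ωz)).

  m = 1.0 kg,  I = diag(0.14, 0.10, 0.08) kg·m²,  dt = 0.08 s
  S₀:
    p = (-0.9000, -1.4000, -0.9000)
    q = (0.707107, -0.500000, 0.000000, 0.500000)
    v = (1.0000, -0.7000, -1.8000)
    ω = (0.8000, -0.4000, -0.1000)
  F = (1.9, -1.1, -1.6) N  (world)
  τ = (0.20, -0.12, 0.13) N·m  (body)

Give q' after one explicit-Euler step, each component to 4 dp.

q' = (0.7246, -0.4691, 0.0027, 0.5048)

q⊗(0,ω) = (0.4500000, 0.7656856, 0.0671572, 0.1292893)
q + ½dt·q⊗(0,ω), renormalized = (0.7246, -0.4691, 0.0027, 0.5048)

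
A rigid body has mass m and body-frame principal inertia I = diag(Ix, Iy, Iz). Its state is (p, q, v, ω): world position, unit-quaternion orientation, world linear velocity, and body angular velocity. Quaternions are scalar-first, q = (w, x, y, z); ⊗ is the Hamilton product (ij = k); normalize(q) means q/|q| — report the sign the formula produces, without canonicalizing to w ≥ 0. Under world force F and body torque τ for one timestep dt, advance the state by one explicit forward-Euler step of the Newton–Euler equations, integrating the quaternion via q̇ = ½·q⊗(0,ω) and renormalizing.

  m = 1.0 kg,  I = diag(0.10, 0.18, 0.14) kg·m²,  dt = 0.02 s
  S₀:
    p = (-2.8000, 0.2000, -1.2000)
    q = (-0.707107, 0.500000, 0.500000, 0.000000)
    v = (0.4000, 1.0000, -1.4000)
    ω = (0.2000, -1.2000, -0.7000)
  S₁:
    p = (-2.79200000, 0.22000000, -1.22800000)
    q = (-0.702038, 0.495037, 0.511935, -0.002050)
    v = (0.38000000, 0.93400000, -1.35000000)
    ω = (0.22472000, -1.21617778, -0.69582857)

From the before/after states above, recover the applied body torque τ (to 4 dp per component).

ω₁ − ω₀ = (0.02472000, -0.01617778, 0.00417143)
applied torque τ = (0.0900, -0.1400, 0.0100)

τ = (0.0900, -0.1400, 0.0100)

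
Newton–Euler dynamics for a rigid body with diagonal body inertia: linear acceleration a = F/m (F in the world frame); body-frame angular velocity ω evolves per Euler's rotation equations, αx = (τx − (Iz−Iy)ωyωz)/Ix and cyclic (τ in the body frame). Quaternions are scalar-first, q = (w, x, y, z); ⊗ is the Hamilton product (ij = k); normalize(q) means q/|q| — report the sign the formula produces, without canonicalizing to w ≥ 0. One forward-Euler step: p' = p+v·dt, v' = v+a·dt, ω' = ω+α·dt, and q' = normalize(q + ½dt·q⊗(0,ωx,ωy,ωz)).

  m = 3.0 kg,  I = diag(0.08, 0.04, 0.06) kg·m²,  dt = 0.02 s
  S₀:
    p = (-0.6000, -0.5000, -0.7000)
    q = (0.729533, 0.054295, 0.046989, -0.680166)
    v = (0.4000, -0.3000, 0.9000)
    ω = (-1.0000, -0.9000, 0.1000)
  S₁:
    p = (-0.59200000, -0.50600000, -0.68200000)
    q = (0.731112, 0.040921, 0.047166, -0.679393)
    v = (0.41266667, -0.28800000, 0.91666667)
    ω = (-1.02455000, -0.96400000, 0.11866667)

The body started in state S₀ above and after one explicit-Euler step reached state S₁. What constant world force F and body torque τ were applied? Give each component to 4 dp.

ω₁ − ω₀ = (-0.02455000, -0.06400000, 0.01866667)
gyro term ω₀×Iω₀ = (-0.0018, -0.0020, -0.0360)
applied torque τ = (-0.1000, -0.1300, 0.0200)
velocity change Δv = (0.01266667, 0.01200000, 0.01666667)
applied force F = (1.9000, 1.8000, 2.5000)

F = (1.9000, 1.8000, 2.5000)
τ = (-0.1000, -0.1300, 0.0200)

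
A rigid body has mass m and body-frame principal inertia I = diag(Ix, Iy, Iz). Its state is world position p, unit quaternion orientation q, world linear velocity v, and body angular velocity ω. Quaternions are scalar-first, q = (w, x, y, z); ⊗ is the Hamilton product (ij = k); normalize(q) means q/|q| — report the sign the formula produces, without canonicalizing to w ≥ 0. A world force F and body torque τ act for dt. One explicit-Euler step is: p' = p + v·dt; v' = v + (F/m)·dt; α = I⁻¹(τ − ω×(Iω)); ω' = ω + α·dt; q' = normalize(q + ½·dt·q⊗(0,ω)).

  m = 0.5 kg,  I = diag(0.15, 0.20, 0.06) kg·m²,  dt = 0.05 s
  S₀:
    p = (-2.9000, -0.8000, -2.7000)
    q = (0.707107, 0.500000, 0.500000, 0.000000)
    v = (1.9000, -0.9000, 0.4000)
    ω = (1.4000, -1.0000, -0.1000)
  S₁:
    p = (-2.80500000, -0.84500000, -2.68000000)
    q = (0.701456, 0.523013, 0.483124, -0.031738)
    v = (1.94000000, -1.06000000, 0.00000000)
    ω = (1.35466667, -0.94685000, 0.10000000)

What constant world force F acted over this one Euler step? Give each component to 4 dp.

velocity change Δv = (0.04000000, -0.16000000, -0.40000000)
F = m·Δv/dt = (0.4000, -1.6000, -4.0000)

F = (0.4000, -1.6000, -4.0000)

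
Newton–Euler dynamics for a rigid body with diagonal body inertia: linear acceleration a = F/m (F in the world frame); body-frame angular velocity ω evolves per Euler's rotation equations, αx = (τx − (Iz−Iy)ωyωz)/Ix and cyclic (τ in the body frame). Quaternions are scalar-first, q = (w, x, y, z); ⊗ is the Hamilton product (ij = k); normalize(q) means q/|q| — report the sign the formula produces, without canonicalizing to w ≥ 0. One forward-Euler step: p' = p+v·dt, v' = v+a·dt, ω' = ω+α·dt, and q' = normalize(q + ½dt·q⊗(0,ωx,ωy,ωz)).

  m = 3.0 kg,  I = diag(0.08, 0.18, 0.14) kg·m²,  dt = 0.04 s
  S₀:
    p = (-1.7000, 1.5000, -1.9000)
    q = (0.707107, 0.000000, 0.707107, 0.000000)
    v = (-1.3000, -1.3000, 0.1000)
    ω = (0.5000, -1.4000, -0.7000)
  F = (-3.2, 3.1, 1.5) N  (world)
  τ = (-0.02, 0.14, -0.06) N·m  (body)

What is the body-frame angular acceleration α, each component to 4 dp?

α = (0.2400, 0.6611, 0.0714)

precession coupling ω×(Iω) = (-0.0392, 0.0210, -0.0700)
α = I⁻¹(τ − ω×Iω) = (0.2400, 0.6611, 0.0714)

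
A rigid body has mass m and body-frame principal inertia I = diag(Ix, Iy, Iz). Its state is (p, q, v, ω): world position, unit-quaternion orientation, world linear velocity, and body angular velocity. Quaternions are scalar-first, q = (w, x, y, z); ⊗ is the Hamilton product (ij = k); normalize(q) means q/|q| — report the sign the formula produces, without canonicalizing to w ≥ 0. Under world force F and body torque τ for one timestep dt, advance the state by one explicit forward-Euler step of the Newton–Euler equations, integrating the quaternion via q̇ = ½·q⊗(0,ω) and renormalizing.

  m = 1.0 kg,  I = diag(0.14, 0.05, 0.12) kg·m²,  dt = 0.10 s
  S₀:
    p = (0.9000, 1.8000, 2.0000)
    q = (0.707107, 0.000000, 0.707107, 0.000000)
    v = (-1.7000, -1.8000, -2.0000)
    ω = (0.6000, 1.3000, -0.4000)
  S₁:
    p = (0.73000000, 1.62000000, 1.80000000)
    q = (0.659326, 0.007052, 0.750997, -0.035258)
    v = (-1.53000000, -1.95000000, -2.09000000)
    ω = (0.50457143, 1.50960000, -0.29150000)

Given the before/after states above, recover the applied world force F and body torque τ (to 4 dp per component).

velocity change Δv = (0.17000000, -0.15000000, -0.09000000)
applied force F = (1.7000, -1.5000, -0.9000)
ω₁ − ω₀ = (-0.09542857, 0.20960000, 0.10850000)
gyro term ω₀×Iω₀ = (-0.0364, -0.0048, -0.0702)
applied torque τ = (-0.1700, 0.1000, 0.0600)

F = (1.7000, -1.5000, -0.9000)
τ = (-0.1700, 0.1000, 0.0600)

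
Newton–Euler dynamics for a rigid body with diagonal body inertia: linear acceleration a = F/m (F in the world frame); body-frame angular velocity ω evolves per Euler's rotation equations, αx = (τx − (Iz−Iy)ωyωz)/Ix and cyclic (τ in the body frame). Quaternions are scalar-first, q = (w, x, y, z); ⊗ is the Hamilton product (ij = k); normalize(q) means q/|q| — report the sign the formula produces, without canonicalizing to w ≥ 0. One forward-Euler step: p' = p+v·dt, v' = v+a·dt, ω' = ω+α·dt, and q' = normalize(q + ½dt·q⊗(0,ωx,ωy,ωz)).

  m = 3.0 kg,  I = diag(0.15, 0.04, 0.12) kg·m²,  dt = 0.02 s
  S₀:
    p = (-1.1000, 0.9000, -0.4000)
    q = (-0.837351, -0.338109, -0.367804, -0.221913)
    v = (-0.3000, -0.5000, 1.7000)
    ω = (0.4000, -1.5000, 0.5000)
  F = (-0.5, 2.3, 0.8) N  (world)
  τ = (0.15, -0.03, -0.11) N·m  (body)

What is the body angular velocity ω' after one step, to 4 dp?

ω' = (0.4280, -1.5180, 0.4707)

angular accel α = (1.4000, -0.9000, -1.4667)
new body rate ω' = (0.4280, -1.5180, 0.4707)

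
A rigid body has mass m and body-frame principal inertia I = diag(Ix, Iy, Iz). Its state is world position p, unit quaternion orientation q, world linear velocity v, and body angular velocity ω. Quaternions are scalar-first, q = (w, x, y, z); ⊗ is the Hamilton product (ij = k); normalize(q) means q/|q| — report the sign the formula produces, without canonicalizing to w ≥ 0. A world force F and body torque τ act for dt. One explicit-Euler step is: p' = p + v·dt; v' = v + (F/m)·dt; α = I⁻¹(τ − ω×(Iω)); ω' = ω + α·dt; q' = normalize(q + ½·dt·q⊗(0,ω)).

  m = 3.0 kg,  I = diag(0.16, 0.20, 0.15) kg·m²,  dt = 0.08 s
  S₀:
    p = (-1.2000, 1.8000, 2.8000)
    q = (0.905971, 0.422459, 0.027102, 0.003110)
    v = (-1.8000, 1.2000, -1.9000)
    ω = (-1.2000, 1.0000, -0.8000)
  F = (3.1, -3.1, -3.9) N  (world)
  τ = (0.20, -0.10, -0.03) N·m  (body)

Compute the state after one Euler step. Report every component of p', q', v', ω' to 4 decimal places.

p' = (-1.3440, 1.8960, 2.6480)
q' = (0.9230, 0.3771, 0.0765, -0.0077)
v' = (-1.7173, 1.1173, -2.0040)
ω' = (-1.1200, 0.9562, -0.7904)

(τ − ω×Iω)/I = (1.0000, -0.5480, 0.1200)
ω + α·dt = (-1.1200, 0.9562, -0.7904)
Hamilton product q⊗(0,ω) = (0.4823368, -1.1119568, 1.2402062, -0.2697954)
q' = normalize(q + ½dt·q⊗(0,ω)) = (0.9230, 0.3771, 0.0765, -0.0077)
linear accel F/m = (1.0333, -1.0333, -1.3000)
new position p' = (-1.3440, 1.8960, 2.6480)
new velocity v' = (-1.7173, 1.1173, -2.0040)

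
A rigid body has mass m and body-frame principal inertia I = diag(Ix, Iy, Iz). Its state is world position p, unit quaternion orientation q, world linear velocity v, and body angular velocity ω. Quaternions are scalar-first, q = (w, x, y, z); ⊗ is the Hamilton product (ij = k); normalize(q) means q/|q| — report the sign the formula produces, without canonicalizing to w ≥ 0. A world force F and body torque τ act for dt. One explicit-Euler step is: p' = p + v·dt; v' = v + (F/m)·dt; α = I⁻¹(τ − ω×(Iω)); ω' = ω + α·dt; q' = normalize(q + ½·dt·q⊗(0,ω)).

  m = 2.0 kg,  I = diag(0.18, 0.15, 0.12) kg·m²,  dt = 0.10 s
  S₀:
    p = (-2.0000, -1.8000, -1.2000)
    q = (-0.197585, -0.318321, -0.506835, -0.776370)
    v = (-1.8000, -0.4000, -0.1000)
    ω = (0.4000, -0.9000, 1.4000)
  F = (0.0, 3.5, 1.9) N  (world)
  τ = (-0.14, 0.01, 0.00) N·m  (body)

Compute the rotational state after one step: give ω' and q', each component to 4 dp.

ω' = (0.3012, -0.9157, 1.3910)
q' = (-0.1591, -0.3913, -0.4894, -0.7630)

precession coupling ω×(Iω) = (0.0378, 0.0336, 0.0108)
α = I⁻¹(τ − ω×Iω) = (-0.9878, -0.1573, -0.0900)
ω' = ω + α·dt = (0.3012, -0.9157, 1.3910)
q⊗(0,ω) = (0.7580949, -1.4873360, 0.3129279, 0.2126039)
q' = normalize(q + ½dt·q⊗(0,ω)) = (-0.1591, -0.3913, -0.4894, -0.7630)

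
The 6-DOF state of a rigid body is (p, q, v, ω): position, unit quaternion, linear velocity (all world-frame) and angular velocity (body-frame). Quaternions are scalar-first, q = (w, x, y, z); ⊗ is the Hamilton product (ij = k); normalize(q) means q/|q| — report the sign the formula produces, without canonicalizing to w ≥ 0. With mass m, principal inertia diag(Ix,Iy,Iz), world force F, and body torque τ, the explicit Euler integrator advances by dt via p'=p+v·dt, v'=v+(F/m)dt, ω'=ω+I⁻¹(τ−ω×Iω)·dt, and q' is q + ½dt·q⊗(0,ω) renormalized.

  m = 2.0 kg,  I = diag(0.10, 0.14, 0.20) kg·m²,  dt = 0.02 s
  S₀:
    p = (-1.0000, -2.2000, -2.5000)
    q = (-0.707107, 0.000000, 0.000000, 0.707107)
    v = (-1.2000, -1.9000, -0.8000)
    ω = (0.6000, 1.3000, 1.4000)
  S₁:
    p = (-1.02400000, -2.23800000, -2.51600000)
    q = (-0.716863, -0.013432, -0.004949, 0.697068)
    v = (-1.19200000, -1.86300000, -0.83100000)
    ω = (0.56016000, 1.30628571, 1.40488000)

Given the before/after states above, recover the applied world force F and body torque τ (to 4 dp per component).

velocity change Δv = (0.00800000, 0.03700000, -0.03100000)
F = m·Δv/dt = (0.8000, 3.7000, -3.1000)
Δω = ω₁−ω₀ = (-0.03984000, 0.00628571, 0.00488000)
τ = I·(Δω/dt) + ω₀×(Iω₀) = (-0.0900, -0.0400, 0.0800)

F = (0.8000, 3.7000, -3.1000)
τ = (-0.0900, -0.0400, 0.0800)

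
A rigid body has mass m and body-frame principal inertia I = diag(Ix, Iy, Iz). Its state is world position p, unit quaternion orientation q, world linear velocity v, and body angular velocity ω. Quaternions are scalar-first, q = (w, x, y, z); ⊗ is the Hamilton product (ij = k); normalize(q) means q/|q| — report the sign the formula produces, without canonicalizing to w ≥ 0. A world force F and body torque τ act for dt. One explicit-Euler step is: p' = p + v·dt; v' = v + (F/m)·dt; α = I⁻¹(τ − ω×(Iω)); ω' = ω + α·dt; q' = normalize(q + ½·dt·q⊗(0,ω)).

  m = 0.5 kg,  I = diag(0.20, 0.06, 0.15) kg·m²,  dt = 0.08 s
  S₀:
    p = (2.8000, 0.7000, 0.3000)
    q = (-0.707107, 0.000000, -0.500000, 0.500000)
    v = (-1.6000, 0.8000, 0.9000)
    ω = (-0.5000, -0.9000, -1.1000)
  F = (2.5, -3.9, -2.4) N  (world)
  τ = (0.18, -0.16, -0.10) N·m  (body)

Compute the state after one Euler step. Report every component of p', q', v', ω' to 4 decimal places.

ω×(Iω) gyroscopic = (0.0891, 0.0275, -0.0630)
angular accel α = (0.4545, -3.1250, -0.2467)
ω' = ω + α·dt = (-0.4636, -1.1500, -1.1197)
q⊗(0,ω) = (0.1000000, 1.3535535, 0.3863963, 0.5278177)
q' = normalize(q + ½dt·q⊗(0,ω)) = (-0.7018, 0.0540, -0.4837, 0.5202)
new position p' = (2.6720, 0.7640, 0.3720)
v + (F/m)dt = (-1.2000, 0.1760, 0.5160)

p' = (2.6720, 0.7640, 0.3720)
q' = (-0.7018, 0.0540, -0.4837, 0.5202)
v' = (-1.2000, 0.1760, 0.5160)
ω' = (-0.4636, -1.1500, -1.1197)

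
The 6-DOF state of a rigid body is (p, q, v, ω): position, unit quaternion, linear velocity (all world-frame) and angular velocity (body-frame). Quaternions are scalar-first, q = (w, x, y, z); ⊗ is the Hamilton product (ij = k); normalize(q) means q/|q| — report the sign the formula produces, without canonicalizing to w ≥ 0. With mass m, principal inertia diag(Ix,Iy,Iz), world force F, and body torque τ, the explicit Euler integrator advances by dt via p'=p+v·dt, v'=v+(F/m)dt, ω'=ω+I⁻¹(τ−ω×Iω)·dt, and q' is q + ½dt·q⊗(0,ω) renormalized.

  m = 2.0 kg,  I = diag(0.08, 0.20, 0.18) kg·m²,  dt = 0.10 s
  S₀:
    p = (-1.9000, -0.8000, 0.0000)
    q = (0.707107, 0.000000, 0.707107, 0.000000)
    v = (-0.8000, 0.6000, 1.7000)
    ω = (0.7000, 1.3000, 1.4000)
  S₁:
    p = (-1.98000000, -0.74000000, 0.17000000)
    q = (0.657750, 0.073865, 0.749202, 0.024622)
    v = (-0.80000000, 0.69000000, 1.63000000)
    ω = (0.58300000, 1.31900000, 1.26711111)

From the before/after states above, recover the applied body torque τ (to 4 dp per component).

τ = (-0.1300, -0.0600, -0.1300)

ω₁ − ω₀ = (-0.11700000, 0.01900000, -0.13288889)
I·α + gyro = (-0.1300, -0.0600, -0.1300)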